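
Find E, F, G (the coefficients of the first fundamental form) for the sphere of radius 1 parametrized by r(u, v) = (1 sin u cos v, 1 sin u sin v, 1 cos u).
E = 1;  F = 0;  G = sin(u)^2

Compute partials: r_u = (cos(u)*cos(v), sin(v)*cos(u), -sin(u)), r_v = (-sin(u)*sin(v), sin(u)*cos(v), 0). Then
  E = r_u · r_u = 1,
  F = r_u · r_v = 0,
  G = r_v · r_v = sin(u)^2.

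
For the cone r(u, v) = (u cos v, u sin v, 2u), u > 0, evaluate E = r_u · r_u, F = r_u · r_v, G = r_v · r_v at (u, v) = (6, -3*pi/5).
E = 5;  F = 0;  G = 36

Partials: r_u = (cos(v), sin(v), 2), r_v = (-u*sin(v), u*cos(v), 0). As functions of (u, v):
  E = r_u · r_u = 5,
  F = r_u · r_v = 0,
  G = r_v · r_v = u^2.
Evaluating at (u, v) = (6, -3*pi/5): E = 5, F = 0, G = 36.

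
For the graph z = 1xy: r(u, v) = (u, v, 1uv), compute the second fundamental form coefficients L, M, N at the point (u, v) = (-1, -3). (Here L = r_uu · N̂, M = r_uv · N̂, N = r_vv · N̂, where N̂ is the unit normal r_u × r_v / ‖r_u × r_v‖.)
L = 0;  M = sqrt(11)/11;  N = 0

Compute the unit normal N̂(u, v) = (-v/sqrt(u^2 + v^2 + 1), -u/sqrt(u^2 + v^2 + 1), 1/sqrt(u^2 + v^2 + 1)), and the second partials r_uu, r_uv, r_vv. Take dot products:
  L(u, v) = r_uu · N̂ = 0,
  M(u, v) = r_uv · N̂ = 1/sqrt(u^2 + v^2 + 1),
  N(u, v) = r_vv · N̂ = 0.
Evaluating at (u, v) = (-1, -3):
  L = 0, M = sqrt(11)/11, N = 0.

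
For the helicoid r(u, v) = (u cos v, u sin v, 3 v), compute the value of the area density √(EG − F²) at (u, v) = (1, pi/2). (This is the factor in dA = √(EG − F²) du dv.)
√(EG − F²)|_{(1, pi/2)} = sqrt(10)

E = 1, F = 0, G = u^2 + 9, so EG − F² = u^2 + 9. Taking the positive square root: √(EG − F²) = sqrt(u^2 + 9). At (u, v) = (1, pi/2): sqrt(10).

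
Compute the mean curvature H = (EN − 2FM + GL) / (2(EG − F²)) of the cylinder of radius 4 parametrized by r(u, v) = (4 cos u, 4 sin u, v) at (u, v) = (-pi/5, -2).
H = -1/8

With E = 16, F = 0, G = 1, L = -4, M = 0, N = 0, assemble
  H = (EN − 2FM + GL) / (2(EG − F²)) = -1/8.
At (u, v) = (-pi/5, -2): H = -1/8.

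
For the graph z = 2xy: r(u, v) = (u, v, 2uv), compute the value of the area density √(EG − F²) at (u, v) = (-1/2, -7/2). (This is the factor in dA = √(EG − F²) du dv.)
√(EG − F²)|_{(-1/2, -7/2)} = sqrt(51)

E = 4*v^2 + 1, F = 4*u*v, G = 4*u^2 + 1, so EG − F² = 4*u^2 + 4*v^2 + 1. Taking the positive square root: √(EG − F²) = sqrt(4*u^2 + 4*v^2 + 1). At (u, v) = (-1/2, -7/2): sqrt(51).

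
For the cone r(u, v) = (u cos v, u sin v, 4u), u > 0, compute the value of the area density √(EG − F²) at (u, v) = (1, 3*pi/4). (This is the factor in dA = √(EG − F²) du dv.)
√(EG − F²)|_{(1, 3*pi/4)} = sqrt(17)

E = 17, F = 0, G = u^2, so EG − F² = 17*u^2. Taking the positive square root: √(EG − F²) = sqrt(17)*Abs(u). At (u, v) = (1, 3*pi/4): sqrt(17).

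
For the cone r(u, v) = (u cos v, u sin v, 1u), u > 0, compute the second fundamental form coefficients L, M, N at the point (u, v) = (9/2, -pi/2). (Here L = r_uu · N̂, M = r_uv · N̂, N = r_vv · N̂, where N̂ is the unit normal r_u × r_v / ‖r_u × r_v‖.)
L = 0;  M = 0;  N = 9*sqrt(2)/4

Compute the unit normal N̂(u, v) = (-sqrt(2)*u*cos(v)/(2*Abs(u)), -sqrt(2)*u*sin(v)/(2*Abs(u)), sqrt(2)*u/(2*Abs(u))), and the second partials r_uu, r_uv, r_vv. Take dot products:
  L(u, v) = r_uu · N̂ = 0,
  M(u, v) = r_uv · N̂ = 0,
  N(u, v) = r_vv · N̂ = sqrt(2)*u^2/(2*Abs(u)).
Evaluating at (u, v) = (9/2, -pi/2):
  L = 0, M = 0, N = 9*sqrt(2)/4.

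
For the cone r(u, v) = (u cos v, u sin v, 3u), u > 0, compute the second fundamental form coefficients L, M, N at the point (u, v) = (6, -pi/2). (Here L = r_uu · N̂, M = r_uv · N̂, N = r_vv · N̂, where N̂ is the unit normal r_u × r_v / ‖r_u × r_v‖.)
L = 0;  M = 0;  N = 9*sqrt(10)/5

Compute the unit normal N̂(u, v) = (-3*sqrt(10)*u*cos(v)/(10*Abs(u)), -3*sqrt(10)*u*sin(v)/(10*Abs(u)), sqrt(10)*u/(10*Abs(u))), and the second partials r_uu, r_uv, r_vv. Take dot products:
  L(u, v) = r_uu · N̂ = 0,
  M(u, v) = r_uv · N̂ = 0,
  N(u, v) = r_vv · N̂ = 3*sqrt(10)*u^2/(10*Abs(u)).
Evaluating at (u, v) = (6, -pi/2):
  L = 0, M = 0, N = 9*sqrt(10)/5.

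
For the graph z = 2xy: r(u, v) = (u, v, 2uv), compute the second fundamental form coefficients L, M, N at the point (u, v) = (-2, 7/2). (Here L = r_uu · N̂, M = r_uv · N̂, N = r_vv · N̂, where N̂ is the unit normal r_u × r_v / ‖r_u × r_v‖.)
L = 0;  M = sqrt(66)/33;  N = 0

Compute the unit normal N̂(u, v) = (-2*v/sqrt(4*u^2 + 4*v^2 + 1), -2*u/sqrt(4*u^2 + 4*v^2 + 1), 1/sqrt(4*u^2 + 4*v^2 + 1)), and the second partials r_uu, r_uv, r_vv. Take dot products:
  L(u, v) = r_uu · N̂ = 0,
  M(u, v) = r_uv · N̂ = 2/sqrt(4*u^2 + 4*v^2 + 1),
  N(u, v) = r_vv · N̂ = 0.
Evaluating at (u, v) = (-2, 7/2):
  L = 0, M = sqrt(66)/33, N = 0.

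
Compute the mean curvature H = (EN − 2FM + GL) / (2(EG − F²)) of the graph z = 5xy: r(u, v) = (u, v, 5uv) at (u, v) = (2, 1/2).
H = -1000*sqrt(429)/184041

With E = 25*v^2 + 1, F = 25*u*v, G = 25*u^2 + 1, L = 0, M = 5/sqrt(25*u^2 + 25*v^2 + 1), N = 0, assemble
  H = (EN − 2FM + GL) / (2(EG − F²)) = -125*u*v/(25*u^2 + 25*v^2 + 1)^(3/2).
At (u, v) = (2, 1/2): H = -1000*sqrt(429)/184041.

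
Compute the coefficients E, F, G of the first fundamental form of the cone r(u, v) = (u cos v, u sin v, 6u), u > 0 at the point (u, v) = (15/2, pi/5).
E = 37;  F = 0;  G = 225/4

Partials: r_u = (cos(v), sin(v), 6), r_v = (-u*sin(v), u*cos(v), 0). As functions of (u, v):
  E = r_u · r_u = 37,
  F = r_u · r_v = 0,
  G = r_v · r_v = u^2.
Evaluating at (u, v) = (15/2, pi/5): E = 37, F = 0, G = 225/4.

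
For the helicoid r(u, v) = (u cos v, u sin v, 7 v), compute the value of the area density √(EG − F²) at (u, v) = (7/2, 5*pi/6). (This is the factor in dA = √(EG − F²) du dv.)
√(EG − F²)|_{(7/2, 5*pi/6)} = 7*sqrt(5)/2

E = 1, F = 0, G = u^2 + 49, so EG − F² = u^2 + 49. Taking the positive square root: √(EG − F²) = sqrt(u^2 + 49). At (u, v) = (7/2, 5*pi/6): 7*sqrt(5)/2.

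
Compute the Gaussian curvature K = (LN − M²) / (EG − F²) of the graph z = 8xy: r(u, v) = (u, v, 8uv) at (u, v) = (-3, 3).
K = -64/1329409

Coefficients of the first fundamental form: E = 64*v^2 + 1, F = 64*u*v, G = 64*u^2 + 1.
Coefficients of the second fundamental form: L = 0, M = 8/sqrt(64*u^2 + 64*v^2 + 1), N = 0.
Assemble K = (LN − M²)/(EG − F²) = -64/(4096*u^4 + 8192*u^2*v^2 + 128*u^2 + 4096*v^4 + 128*v^2 + 1). At (u, v) = (-3, 3): K = -64/1329409.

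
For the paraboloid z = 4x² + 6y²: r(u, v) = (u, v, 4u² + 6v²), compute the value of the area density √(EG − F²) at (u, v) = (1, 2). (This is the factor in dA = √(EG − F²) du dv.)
√(EG − F²)|_{(1, 2)} = sqrt(641)

E = 64*u^2 + 1, F = 96*u*v, G = 144*v^2 + 1, so EG − F² = 64*u^2 + 144*v^2 + 1. Taking the positive square root: √(EG − F²) = sqrt(64*u^2 + 144*v^2 + 1). At (u, v) = (1, 2): sqrt(641).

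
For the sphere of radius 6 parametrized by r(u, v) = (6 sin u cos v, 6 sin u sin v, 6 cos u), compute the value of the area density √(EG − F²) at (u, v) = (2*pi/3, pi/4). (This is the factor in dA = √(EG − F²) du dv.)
√(EG − F²)|_{(2*pi/3, pi/4)} = 18*sqrt(3)

E = 36, F = 0, G = 36*sin(u)^2, so EG − F² = 1296*sin(u)^2. Taking the positive square root: √(EG − F²) = 36*Abs(sin(u)). At (u, v) = (2*pi/3, pi/4): 18*sqrt(3).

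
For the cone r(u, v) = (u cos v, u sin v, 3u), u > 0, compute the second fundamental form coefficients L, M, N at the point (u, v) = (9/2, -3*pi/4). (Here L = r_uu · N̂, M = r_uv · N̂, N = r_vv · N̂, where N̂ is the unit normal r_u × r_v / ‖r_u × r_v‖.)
L = 0;  M = 0;  N = 27*sqrt(10)/20

Compute the unit normal N̂(u, v) = (-3*sqrt(10)*u*cos(v)/(10*Abs(u)), -3*sqrt(10)*u*sin(v)/(10*Abs(u)), sqrt(10)*u/(10*Abs(u))), and the second partials r_uu, r_uv, r_vv. Take dot products:
  L(u, v) = r_uu · N̂ = 0,
  M(u, v) = r_uv · N̂ = 0,
  N(u, v) = r_vv · N̂ = 3*sqrt(10)*u^2/(10*Abs(u)).
Evaluating at (u, v) = (9/2, -3*pi/4):
  L = 0, M = 0, N = 27*sqrt(10)/20.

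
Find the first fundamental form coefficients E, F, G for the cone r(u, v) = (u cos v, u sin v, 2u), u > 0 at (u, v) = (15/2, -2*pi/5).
E = 5;  F = 0;  G = 225/4

Partials: r_u = (cos(v), sin(v), 2), r_v = (-u*sin(v), u*cos(v), 0). As functions of (u, v):
  E = r_u · r_u = 5,
  F = r_u · r_v = 0,
  G = r_v · r_v = u^2.
Evaluating at (u, v) = (15/2, -2*pi/5): E = 5, F = 0, G = 225/4.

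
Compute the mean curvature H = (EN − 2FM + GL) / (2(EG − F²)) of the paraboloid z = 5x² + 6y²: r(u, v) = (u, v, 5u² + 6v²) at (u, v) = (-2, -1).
H = 3131*sqrt(545)/297025

With E = 100*u^2 + 1, F = 120*u*v, G = 144*v^2 + 1, L = 10/sqrt(100*u^2 + 144*v^2 + 1), M = 0, N = 12/sqrt(100*u^2 + 144*v^2 + 1), assemble
  H = (EN − 2FM + GL) / (2(EG − F²)) = (600*u^2 + 720*v^2 + 11)/(100*u^2 + 144*v^2 + 1)^(3/2).
At (u, v) = (-2, -1): H = 3131*sqrt(545)/297025.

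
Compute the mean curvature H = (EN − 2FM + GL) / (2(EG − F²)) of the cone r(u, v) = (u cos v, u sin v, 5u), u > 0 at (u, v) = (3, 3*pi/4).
H = 5*sqrt(26)/156

With E = 26, F = 0, G = u^2, L = 0, M = 0, N = 5*sqrt(26)*u^2/(26*Abs(u)), assemble
  H = (EN − 2FM + GL) / (2(EG − F²)) = 5*sqrt(26)/(52*Abs(u)).
At (u, v) = (3, 3*pi/4): H = 5*sqrt(26)/156.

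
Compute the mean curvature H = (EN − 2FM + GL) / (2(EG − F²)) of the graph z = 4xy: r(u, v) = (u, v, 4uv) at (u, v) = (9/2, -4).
H = 1152*sqrt(581)/337561

With E = 16*v^2 + 1, F = 16*u*v, G = 16*u^2 + 1, L = 0, M = 4/sqrt(16*u^2 + 16*v^2 + 1), N = 0, assemble
  H = (EN − 2FM + GL) / (2(EG − F²)) = -64*u*v/(16*u^2 + 16*v^2 + 1)^(3/2).
At (u, v) = (9/2, -4): H = 1152*sqrt(581)/337561.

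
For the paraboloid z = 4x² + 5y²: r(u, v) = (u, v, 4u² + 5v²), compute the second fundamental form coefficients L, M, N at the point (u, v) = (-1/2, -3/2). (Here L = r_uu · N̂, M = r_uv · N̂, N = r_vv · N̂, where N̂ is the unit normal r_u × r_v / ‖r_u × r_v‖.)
L = 4*sqrt(2)/11;  M = 0;  N = 5*sqrt(2)/11

Compute the unit normal N̂(u, v) = (-8*u/sqrt(64*u^2 + 100*v^2 + 1), -10*v/sqrt(64*u^2 + 100*v^2 + 1), 1/sqrt(64*u^2 + 100*v^2 + 1)), and the second partials r_uu, r_uv, r_vv. Take dot products:
  L(u, v) = r_uu · N̂ = 8/sqrt(64*u^2 + 100*v^2 + 1),
  M(u, v) = r_uv · N̂ = 0,
  N(u, v) = r_vv · N̂ = 10/sqrt(64*u^2 + 100*v^2 + 1).
Evaluating at (u, v) = (-1/2, -3/2):
  L = 4*sqrt(2)/11, M = 0, N = 5*sqrt(2)/11.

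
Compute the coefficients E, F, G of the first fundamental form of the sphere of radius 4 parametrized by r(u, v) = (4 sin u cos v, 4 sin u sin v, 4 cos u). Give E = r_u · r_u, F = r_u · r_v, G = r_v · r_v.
E = 16;  F = 0;  G = 16*sin(u)^2

Compute partials: r_u = (4*cos(u)*cos(v), 4*sin(v)*cos(u), -4*sin(u)), r_v = (-4*sin(u)*sin(v), 4*sin(u)*cos(v), 0). Then
  E = r_u · r_u = 16,
  F = r_u · r_v = 0,
  G = r_v · r_v = 16*sin(u)^2.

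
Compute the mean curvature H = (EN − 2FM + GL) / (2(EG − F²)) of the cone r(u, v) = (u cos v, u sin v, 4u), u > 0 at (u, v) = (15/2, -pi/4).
H = 4*sqrt(17)/255

With E = 17, F = 0, G = u^2, L = 0, M = 0, N = 4*sqrt(17)*u^2/(17*Abs(u)), assemble
  H = (EN − 2FM + GL) / (2(EG − F²)) = 2*sqrt(17)/(17*Abs(u)).
At (u, v) = (15/2, -pi/4): H = 4*sqrt(17)/255.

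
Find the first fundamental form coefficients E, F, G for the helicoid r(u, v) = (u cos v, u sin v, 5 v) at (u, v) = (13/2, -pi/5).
E = 1;  F = 0;  G = 269/4

Partials: r_u = (cos(v), sin(v), 0), r_v = (-u*sin(v), u*cos(v), 5). As functions of (u, v):
  E = r_u · r_u = 1,
  F = r_u · r_v = 0,
  G = r_v · r_v = u^2 + 25.
Evaluating at (u, v) = (13/2, -pi/5): E = 1, F = 0, G = 269/4.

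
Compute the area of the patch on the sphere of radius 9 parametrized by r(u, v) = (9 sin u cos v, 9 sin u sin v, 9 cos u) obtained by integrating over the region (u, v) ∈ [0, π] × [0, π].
Area = 162*pi

Area = ∫∫ √(EG − F²) du dv with √(EG − F²) = 81*Abs(sin(u)). Integrating over [0, π] × [0, π] gives 162*pi.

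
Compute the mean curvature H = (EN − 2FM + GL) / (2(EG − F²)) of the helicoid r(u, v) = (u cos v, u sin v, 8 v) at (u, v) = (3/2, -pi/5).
H = 0

With E = 1, F = 0, G = u^2 + 64, L = 0, M = -8/sqrt(u^2 + 64), N = 0, assemble
  H = (EN − 2FM + GL) / (2(EG − F²)) = 0.
At (u, v) = (3/2, -pi/5): H = 0.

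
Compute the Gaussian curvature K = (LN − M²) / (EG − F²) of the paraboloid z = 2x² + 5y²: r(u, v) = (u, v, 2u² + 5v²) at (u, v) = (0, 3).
K = 40/811801

Coefficients of the first fundamental form: E = 16*u^2 + 1, F = 40*u*v, G = 100*v^2 + 1.
Coefficients of the second fundamental form: L = 4/sqrt(16*u^2 + 100*v^2 + 1), M = 0, N = 10/sqrt(16*u^2 + 100*v^2 + 1).
Assemble K = (LN − M²)/(EG − F²) = 40/(256*u^4 + 3200*u^2*v^2 + 32*u^2 + 10000*v^4 + 200*v^2 + 1). At (u, v) = (0, 3): K = 40/811801.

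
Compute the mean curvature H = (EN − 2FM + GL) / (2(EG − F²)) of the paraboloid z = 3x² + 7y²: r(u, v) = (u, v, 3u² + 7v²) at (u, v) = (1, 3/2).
H = 1585*sqrt(478)/228484

With E = 36*u^2 + 1, F = 84*u*v, G = 196*v^2 + 1, L = 6/sqrt(36*u^2 + 196*v^2 + 1), M = 0, N = 14/sqrt(36*u^2 + 196*v^2 + 1), assemble
  H = (EN − 2FM + GL) / (2(EG − F²)) = 2*(126*u^2 + 294*v^2 + 5)/(36*u^2 + 196*v^2 + 1)^(3/2).
At (u, v) = (1, 3/2): H = 1585*sqrt(478)/228484.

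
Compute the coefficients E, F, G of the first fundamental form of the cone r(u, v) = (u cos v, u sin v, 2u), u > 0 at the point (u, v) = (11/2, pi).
E = 5;  F = 0;  G = 121/4

Partials: r_u = (cos(v), sin(v), 2), r_v = (-u*sin(v), u*cos(v), 0). As functions of (u, v):
  E = r_u · r_u = 5,
  F = r_u · r_v = 0,
  G = r_v · r_v = u^2.
Evaluating at (u, v) = (11/2, pi): E = 5, F = 0, G = 121/4.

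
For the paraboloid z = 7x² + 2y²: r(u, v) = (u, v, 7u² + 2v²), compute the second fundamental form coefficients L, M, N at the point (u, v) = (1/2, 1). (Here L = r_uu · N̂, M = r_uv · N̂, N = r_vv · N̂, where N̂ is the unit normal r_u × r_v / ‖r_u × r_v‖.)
L = 7*sqrt(66)/33;  M = 0;  N = 2*sqrt(66)/33

Compute the unit normal N̂(u, v) = (-14*u/sqrt(196*u^2 + 16*v^2 + 1), -4*v/sqrt(196*u^2 + 16*v^2 + 1), 1/sqrt(196*u^2 + 16*v^2 + 1)), and the second partials r_uu, r_uv, r_vv. Take dot products:
  L(u, v) = r_uu · N̂ = 14/sqrt(196*u^2 + 16*v^2 + 1),
  M(u, v) = r_uv · N̂ = 0,
  N(u, v) = r_vv · N̂ = 4/sqrt(196*u^2 + 16*v^2 + 1).
Evaluating at (u, v) = (1/2, 1):
  L = 7*sqrt(66)/33, M = 0, N = 2*sqrt(66)/33.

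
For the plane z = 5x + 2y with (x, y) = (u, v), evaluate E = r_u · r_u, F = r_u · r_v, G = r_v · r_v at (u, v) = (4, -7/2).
E = 26;  F = 10;  G = 5

Partials: r_u = (1, 0, 5), r_v = (0, 1, 2). As functions of (u, v):
  E = r_u · r_u = 26,
  F = r_u · r_v = 10,
  G = r_v · r_v = 5.
Evaluating at (u, v) = (4, -7/2): E = 26, F = 10, G = 5.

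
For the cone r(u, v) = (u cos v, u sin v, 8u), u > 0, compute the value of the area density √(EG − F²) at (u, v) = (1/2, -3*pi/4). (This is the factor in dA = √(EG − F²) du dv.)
√(EG − F²)|_{(1/2, -3*pi/4)} = sqrt(65)/2

E = 65, F = 0, G = u^2, so EG − F² = 65*u^2. Taking the positive square root: √(EG − F²) = sqrt(65)*Abs(u). At (u, v) = (1/2, -3*pi/4): sqrt(65)/2.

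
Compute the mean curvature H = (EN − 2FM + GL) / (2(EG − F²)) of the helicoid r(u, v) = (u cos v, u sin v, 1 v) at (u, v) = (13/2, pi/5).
H = 0

With E = 1, F = 0, G = u^2 + 1, L = 0, M = -1/sqrt(u^2 + 1), N = 0, assemble
  H = (EN − 2FM + GL) / (2(EG − F²)) = 0.
At (u, v) = (13/2, pi/5): H = 0.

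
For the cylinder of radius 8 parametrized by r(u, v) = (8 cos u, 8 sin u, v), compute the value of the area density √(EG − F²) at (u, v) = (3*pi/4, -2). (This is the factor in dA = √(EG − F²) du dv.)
√(EG − F²)|_{(3*pi/4, -2)} = 8

E = 64, F = 0, G = 1, so EG − F² = 64. Taking the positive square root: √(EG − F²) = 8. At (u, v) = (3*pi/4, -2): 8.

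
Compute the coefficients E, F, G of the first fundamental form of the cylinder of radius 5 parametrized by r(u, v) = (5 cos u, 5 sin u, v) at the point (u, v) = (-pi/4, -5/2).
E = 25;  F = 0;  G = 1

Partials: r_u = (-5*sin(u), 5*cos(u), 0), r_v = (0, 0, 1). As functions of (u, v):
  E = r_u · r_u = 25,
  F = r_u · r_v = 0,
  G = r_v · r_v = 1.
Evaluating at (u, v) = (-pi/4, -5/2): E = 25, F = 0, G = 1.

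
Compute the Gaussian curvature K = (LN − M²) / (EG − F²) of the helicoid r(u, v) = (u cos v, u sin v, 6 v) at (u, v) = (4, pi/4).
K = -9/676

Coefficients of the first fundamental form: E = 1, F = 0, G = u^2 + 36.
Coefficients of the second fundamental form: L = 0, M = -6/sqrt(u^2 + 36), N = 0.
Assemble K = (LN − M²)/(EG − F²) = -36/(u^2 + 36)^2. At (u, v) = (4, pi/4): K = -9/676.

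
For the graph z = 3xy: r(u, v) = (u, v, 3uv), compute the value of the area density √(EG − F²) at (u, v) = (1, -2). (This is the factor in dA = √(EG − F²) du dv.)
√(EG − F²)|_{(1, -2)} = sqrt(46)

E = 9*v^2 + 1, F = 9*u*v, G = 9*u^2 + 1, so EG − F² = 9*u^2 + 9*v^2 + 1. Taking the positive square root: √(EG − F²) = sqrt(9*u^2 + 9*v^2 + 1). At (u, v) = (1, -2): sqrt(46).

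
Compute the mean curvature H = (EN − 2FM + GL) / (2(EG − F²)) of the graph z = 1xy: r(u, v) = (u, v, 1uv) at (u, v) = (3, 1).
H = -3*sqrt(11)/121

With E = v^2 + 1, F = u*v, G = u^2 + 1, L = 0, M = 1/sqrt(u^2 + v^2 + 1), N = 0, assemble
  H = (EN − 2FM + GL) / (2(EG − F²)) = -u*v/(u^2 + v^2 + 1)^(3/2).
At (u, v) = (3, 1): H = -3*sqrt(11)/121.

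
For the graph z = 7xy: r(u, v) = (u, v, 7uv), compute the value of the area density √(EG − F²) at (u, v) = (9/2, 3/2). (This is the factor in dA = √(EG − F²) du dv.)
√(EG − F²)|_{(9/2, 3/2)} = sqrt(4414)/2

E = 49*v^2 + 1, F = 49*u*v, G = 49*u^2 + 1, so EG − F² = 49*u^2 + 49*v^2 + 1. Taking the positive square root: √(EG − F²) = sqrt(49*u^2 + 49*v^2 + 1). At (u, v) = (9/2, 3/2): sqrt(4414)/2.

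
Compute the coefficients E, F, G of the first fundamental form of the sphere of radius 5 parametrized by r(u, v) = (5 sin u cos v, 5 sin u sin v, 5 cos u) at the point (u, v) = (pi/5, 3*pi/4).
E = 25;  F = 0;  G = 125/8 - 25*sqrt(5)/8

Partials: r_u = (5*cos(u)*cos(v), 5*sin(v)*cos(u), -5*sin(u)), r_v = (-5*sin(u)*sin(v), 5*sin(u)*cos(v), 0). As functions of (u, v):
  E = r_u · r_u = 25,
  F = r_u · r_v = 0,
  G = r_v · r_v = 25*sin(u)^2.
Evaluating at (u, v) = (pi/5, 3*pi/4): E = 25, F = 0, G = 125/8 - 25*sqrt(5)/8.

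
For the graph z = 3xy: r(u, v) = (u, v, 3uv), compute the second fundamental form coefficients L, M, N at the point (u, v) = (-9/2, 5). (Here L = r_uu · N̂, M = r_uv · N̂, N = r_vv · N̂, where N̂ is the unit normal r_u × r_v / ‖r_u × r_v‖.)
L = 0;  M = 6*sqrt(1633)/1633;  N = 0

Compute the unit normal N̂(u, v) = (-3*v/sqrt(9*u^2 + 9*v^2 + 1), -3*u/sqrt(9*u^2 + 9*v^2 + 1), 1/sqrt(9*u^2 + 9*v^2 + 1)), and the second partials r_uu, r_uv, r_vv. Take dot products:
  L(u, v) = r_uu · N̂ = 0,
  M(u, v) = r_uv · N̂ = 3/sqrt(9*u^2 + 9*v^2 + 1),
  N(u, v) = r_vv · N̂ = 0.
Evaluating at (u, v) = (-9/2, 5):
  L = 0, M = 6*sqrt(1633)/1633, N = 0.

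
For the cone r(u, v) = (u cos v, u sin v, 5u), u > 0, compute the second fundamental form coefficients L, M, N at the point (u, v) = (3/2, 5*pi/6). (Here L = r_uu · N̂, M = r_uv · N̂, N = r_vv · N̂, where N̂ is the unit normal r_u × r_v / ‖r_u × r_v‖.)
L = 0;  M = 0;  N = 15*sqrt(26)/52

Compute the unit normal N̂(u, v) = (-5*sqrt(26)*u*cos(v)/(26*Abs(u)), -5*sqrt(26)*u*sin(v)/(26*Abs(u)), sqrt(26)*u/(26*Abs(u))), and the second partials r_uu, r_uv, r_vv. Take dot products:
  L(u, v) = r_uu · N̂ = 0,
  M(u, v) = r_uv · N̂ = 0,
  N(u, v) = r_vv · N̂ = 5*sqrt(26)*u^2/(26*Abs(u)).
Evaluating at (u, v) = (3/2, 5*pi/6):
  L = 0, M = 0, N = 15*sqrt(26)/52.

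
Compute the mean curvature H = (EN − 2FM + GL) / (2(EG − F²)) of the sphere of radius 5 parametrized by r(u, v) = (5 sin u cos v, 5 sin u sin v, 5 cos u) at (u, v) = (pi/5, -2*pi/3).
H = -1/5

With E = 25, F = 0, G = 25*sin(u)^2, L = -5*sin(u)/Abs(sin(u)), M = 0, N = -5*sin(u)^3/Abs(sin(u)), assemble
  H = (EN − 2FM + GL) / (2(EG − F²)) = -sin(u)/(5*Abs(sin(u))).
At (u, v) = (pi/5, -2*pi/3): H = -1/5.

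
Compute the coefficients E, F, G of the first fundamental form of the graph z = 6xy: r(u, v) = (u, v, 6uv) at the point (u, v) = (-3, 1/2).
E = 10;  F = -54;  G = 325

Partials: r_u = (1, 0, 6*v), r_v = (0, 1, 6*u). As functions of (u, v):
  E = r_u · r_u = 36*v^2 + 1,
  F = r_u · r_v = 36*u*v,
  G = r_v · r_v = 36*u^2 + 1.
Evaluating at (u, v) = (-3, 1/2): E = 10, F = -54, G = 325.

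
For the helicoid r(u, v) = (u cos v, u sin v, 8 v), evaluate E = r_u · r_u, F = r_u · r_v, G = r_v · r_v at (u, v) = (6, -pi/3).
E = 1;  F = 0;  G = 100

Partials: r_u = (cos(v), sin(v), 0), r_v = (-u*sin(v), u*cos(v), 8). As functions of (u, v):
  E = r_u · r_u = 1,
  F = r_u · r_v = 0,
  G = r_v · r_v = u^2 + 64.
Evaluating at (u, v) = (6, -pi/3): E = 1, F = 0, G = 100.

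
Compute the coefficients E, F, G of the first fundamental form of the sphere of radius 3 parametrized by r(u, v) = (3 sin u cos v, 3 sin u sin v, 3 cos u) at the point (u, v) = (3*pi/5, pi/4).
E = 9;  F = 0;  G = 9*sqrt(5)/8 + 45/8

Partials: r_u = (3*cos(u)*cos(v), 3*sin(v)*cos(u), -3*sin(u)), r_v = (-3*sin(u)*sin(v), 3*sin(u)*cos(v), 0). As functions of (u, v):
  E = r_u · r_u = 9,
  F = r_u · r_v = 0,
  G = r_v · r_v = 9*sin(u)^2.
Evaluating at (u, v) = (3*pi/5, pi/4): E = 9, F = 0, G = 9*sqrt(5)/8 + 45/8.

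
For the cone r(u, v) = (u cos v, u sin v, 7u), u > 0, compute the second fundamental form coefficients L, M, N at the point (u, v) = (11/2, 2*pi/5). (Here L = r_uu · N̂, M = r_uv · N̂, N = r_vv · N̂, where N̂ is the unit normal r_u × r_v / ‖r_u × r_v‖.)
L = 0;  M = 0;  N = 77*sqrt(2)/20

Compute the unit normal N̂(u, v) = (-7*sqrt(2)*u*cos(v)/(10*Abs(u)), -7*sqrt(2)*u*sin(v)/(10*Abs(u)), sqrt(2)*u/(10*Abs(u))), and the second partials r_uu, r_uv, r_vv. Take dot products:
  L(u, v) = r_uu · N̂ = 0,
  M(u, v) = r_uv · N̂ = 0,
  N(u, v) = r_vv · N̂ = 7*sqrt(2)*u^2/(10*Abs(u)).
Evaluating at (u, v) = (11/2, 2*pi/5):
  L = 0, M = 0, N = 77*sqrt(2)/20.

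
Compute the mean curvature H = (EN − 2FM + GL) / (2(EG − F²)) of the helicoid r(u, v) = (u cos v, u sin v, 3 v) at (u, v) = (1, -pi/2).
H = 0

With E = 1, F = 0, G = u^2 + 9, L = 0, M = -3/sqrt(u^2 + 9), N = 0, assemble
  H = (EN − 2FM + GL) / (2(EG − F²)) = 0.
At (u, v) = (1, -pi/2): H = 0.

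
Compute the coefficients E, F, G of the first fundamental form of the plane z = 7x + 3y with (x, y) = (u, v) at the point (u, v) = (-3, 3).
E = 50;  F = 21;  G = 10

Partials: r_u = (1, 0, 7), r_v = (0, 1, 3). As functions of (u, v):
  E = r_u · r_u = 50,
  F = r_u · r_v = 21,
  G = r_v · r_v = 10.
Evaluating at (u, v) = (-3, 3): E = 50, F = 21, G = 10.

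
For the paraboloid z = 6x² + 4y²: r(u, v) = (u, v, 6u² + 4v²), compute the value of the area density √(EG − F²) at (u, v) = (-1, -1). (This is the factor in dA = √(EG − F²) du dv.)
√(EG − F²)|_{(-1, -1)} = sqrt(209)

E = 144*u^2 + 1, F = 96*u*v, G = 64*v^2 + 1, so EG − F² = 144*u^2 + 64*v^2 + 1. Taking the positive square root: √(EG − F²) = sqrt(144*u^2 + 64*v^2 + 1). At (u, v) = (-1, -1): sqrt(209).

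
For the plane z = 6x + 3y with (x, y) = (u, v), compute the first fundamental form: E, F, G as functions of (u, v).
E = 37;  F = 18;  G = 10

Compute partials: r_u = (1, 0, 6), r_v = (0, 1, 3). Then
  E = r_u · r_u = 37,
  F = r_u · r_v = 18,
  G = r_v · r_v = 10.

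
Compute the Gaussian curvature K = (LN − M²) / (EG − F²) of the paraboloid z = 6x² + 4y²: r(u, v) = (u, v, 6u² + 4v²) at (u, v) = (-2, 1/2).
K = 96/351649

Coefficients of the first fundamental form: E = 144*u^2 + 1, F = 96*u*v, G = 64*v^2 + 1.
Coefficients of the second fundamental form: L = 12/sqrt(144*u^2 + 64*v^2 + 1), M = 0, N = 8/sqrt(144*u^2 + 64*v^2 + 1).
Assemble K = (LN − M²)/(EG − F²) = 96/(20736*u^4 + 18432*u^2*v^2 + 288*u^2 + 4096*v^4 + 128*v^2 + 1). At (u, v) = (-2, 1/2): K = 96/351649.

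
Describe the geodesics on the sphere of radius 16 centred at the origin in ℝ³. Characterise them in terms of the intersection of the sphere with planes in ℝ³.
Geodesics on the sphere of radius 16 are great circles — circles of radius 16 obtained as the intersection of the sphere with planes through the origin (the centre of the sphere).

A curve α(t) of nonzero constant speed on the sphere of radius 16 is a geodesic iff its acceleration α̈ is everywhere normal to the surface, i.e. parallel to the radial vector α(t). Then d/dt(α × α̇) = α̇ × α̇ + α × α̈ = 0, so α × α̇ is a constant vector n ≠ 0 and α(t) · n = 0 for all t: α lies in the plane through the origin with normal n. The intersection of that plane with the sphere is a circle of radius 16 (a great circle). Conversely, a great circle traversed at constant speed has centripetal acceleration pointing at the origin, hence normal to the sphere, so every great circle is a geodesic.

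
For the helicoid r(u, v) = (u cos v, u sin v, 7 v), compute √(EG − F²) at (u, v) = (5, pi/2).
√(EG − F²)|_{(5, pi/2)} = sqrt(74)

E = 1, F = 0, G = u^2 + 49; EG − F² = u^2 + 49; √(EG − F²) = sqrt(u^2 + 49). At the given point: sqrt(74).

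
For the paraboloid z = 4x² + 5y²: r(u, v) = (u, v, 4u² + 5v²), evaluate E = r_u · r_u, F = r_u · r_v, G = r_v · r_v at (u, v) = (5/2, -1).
E = 401;  F = -200;  G = 101

Partials: r_u = (1, 0, 8*u), r_v = (0, 1, 10*v). As functions of (u, v):
  E = r_u · r_u = 64*u^2 + 1,
  F = r_u · r_v = 80*u*v,
  G = r_v · r_v = 100*v^2 + 1.
Evaluating at (u, v) = (5/2, -1): E = 401, F = -200, G = 101.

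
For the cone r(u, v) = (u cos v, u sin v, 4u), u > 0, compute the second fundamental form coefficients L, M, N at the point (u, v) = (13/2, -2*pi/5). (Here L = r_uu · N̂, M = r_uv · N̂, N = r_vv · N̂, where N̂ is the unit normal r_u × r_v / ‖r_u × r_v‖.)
L = 0;  M = 0;  N = 26*sqrt(17)/17

Compute the unit normal N̂(u, v) = (-4*sqrt(17)*u*cos(v)/(17*Abs(u)), -4*sqrt(17)*u*sin(v)/(17*Abs(u)), sqrt(17)*u/(17*Abs(u))), and the second partials r_uu, r_uv, r_vv. Take dot products:
  L(u, v) = r_uu · N̂ = 0,
  M(u, v) = r_uv · N̂ = 0,
  N(u, v) = r_vv · N̂ = 4*sqrt(17)*u^2/(17*Abs(u)).
Evaluating at (u, v) = (13/2, -2*pi/5):
  L = 0, M = 0, N = 26*sqrt(17)/17.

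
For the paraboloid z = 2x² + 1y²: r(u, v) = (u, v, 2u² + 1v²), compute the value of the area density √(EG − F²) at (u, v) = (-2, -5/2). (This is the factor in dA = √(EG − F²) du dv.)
√(EG − F²)|_{(-2, -5/2)} = 3*sqrt(10)

E = 16*u^2 + 1, F = 8*u*v, G = 4*v^2 + 1, so EG − F² = 16*u^2 + 4*v^2 + 1. Taking the positive square root: √(EG − F²) = sqrt(16*u^2 + 4*v^2 + 1). At (u, v) = (-2, -5/2): 3*sqrt(10).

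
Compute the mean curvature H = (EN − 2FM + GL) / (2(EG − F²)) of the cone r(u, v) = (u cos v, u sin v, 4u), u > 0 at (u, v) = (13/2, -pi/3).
H = 4*sqrt(17)/221

With E = 17, F = 0, G = u^2, L = 0, M = 0, N = 4*sqrt(17)*u^2/(17*Abs(u)), assemble
  H = (EN − 2FM + GL) / (2(EG − F²)) = 2*sqrt(17)/(17*Abs(u)).
At (u, v) = (13/2, -pi/3): H = 4*sqrt(17)/221.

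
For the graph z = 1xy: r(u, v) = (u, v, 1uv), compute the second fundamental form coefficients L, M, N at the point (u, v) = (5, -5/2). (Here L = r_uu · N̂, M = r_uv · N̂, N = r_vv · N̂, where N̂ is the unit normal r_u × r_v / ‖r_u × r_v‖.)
L = 0;  M = 2*sqrt(129)/129;  N = 0

Compute the unit normal N̂(u, v) = (-v/sqrt(u^2 + v^2 + 1), -u/sqrt(u^2 + v^2 + 1), 1/sqrt(u^2 + v^2 + 1)), and the second partials r_uu, r_uv, r_vv. Take dot products:
  L(u, v) = r_uu · N̂ = 0,
  M(u, v) = r_uv · N̂ = 1/sqrt(u^2 + v^2 + 1),
  N(u, v) = r_vv · N̂ = 0.
Evaluating at (u, v) = (5, -5/2):
  L = 0, M = 2*sqrt(129)/129, N = 0.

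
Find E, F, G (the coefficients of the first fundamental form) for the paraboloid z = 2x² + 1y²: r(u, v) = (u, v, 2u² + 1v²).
E = 16*u^2 + 1;  F = 8*u*v;  G = 4*v^2 + 1

Compute partials: r_u = (1, 0, 4*u), r_v = (0, 1, 2*v). Then
  E = r_u · r_u = 16*u^2 + 1,
  F = r_u · r_v = 8*u*v,
  G = r_v · r_v = 4*v^2 + 1.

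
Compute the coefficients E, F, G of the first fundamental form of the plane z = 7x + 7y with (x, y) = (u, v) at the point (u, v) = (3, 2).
E = 50;  F = 49;  G = 50

Partials: r_u = (1, 0, 7), r_v = (0, 1, 7). As functions of (u, v):
  E = r_u · r_u = 50,
  F = r_u · r_v = 49,
  G = r_v · r_v = 50.
Evaluating at (u, v) = (3, 2): E = 50, F = 49, G = 50.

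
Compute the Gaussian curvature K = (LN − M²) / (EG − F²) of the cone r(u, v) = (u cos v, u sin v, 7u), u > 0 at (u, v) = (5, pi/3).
K = 0

Coefficients of the first fundamental form: E = 50, F = 0, G = u^2.
Coefficients of the second fundamental form: L = 0, M = 0, N = 7*sqrt(2)*u^2/(10*Abs(u)).
Assemble K = (LN − M²)/(EG − F²) = 0. At (u, v) = (5, pi/3): K = 0.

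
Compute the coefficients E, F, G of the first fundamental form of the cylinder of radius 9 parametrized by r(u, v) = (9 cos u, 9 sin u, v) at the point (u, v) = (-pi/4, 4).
E = 81;  F = 0;  G = 1

Partials: r_u = (-9*sin(u), 9*cos(u), 0), r_v = (0, 0, 1). As functions of (u, v):
  E = r_u · r_u = 81,
  F = r_u · r_v = 0,
  G = r_v · r_v = 1.
Evaluating at (u, v) = (-pi/4, 4): E = 81, F = 0, G = 1.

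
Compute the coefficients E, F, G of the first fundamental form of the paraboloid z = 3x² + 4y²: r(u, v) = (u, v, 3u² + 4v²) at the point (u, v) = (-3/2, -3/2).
E = 82;  F = 108;  G = 145

Partials: r_u = (1, 0, 6*u), r_v = (0, 1, 8*v). As functions of (u, v):
  E = r_u · r_u = 36*u^2 + 1,
  F = r_u · r_v = 48*u*v,
  G = r_v · r_v = 64*v^2 + 1.
Evaluating at (u, v) = (-3/2, -3/2): E = 82, F = 108, G = 145.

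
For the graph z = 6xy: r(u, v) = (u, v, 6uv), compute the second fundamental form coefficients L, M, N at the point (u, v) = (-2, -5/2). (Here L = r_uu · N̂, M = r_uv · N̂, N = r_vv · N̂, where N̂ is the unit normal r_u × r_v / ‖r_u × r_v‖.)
L = 0;  M = 3*sqrt(370)/185;  N = 0

Compute the unit normal N̂(u, v) = (-6*v/sqrt(36*u^2 + 36*v^2 + 1), -6*u/sqrt(36*u^2 + 36*v^2 + 1), 1/sqrt(36*u^2 + 36*v^2 + 1)), and the second partials r_uu, r_uv, r_vv. Take dot products:
  L(u, v) = r_uu · N̂ = 0,
  M(u, v) = r_uv · N̂ = 6/sqrt(36*u^2 + 36*v^2 + 1),
  N(u, v) = r_vv · N̂ = 0.
Evaluating at (u, v) = (-2, -5/2):
  L = 0, M = 3*sqrt(370)/185, N = 0.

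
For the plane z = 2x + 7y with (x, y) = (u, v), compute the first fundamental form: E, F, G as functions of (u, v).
E = 5;  F = 14;  G = 50

Compute partials: r_u = (1, 0, 2), r_v = (0, 1, 7). Then
  E = r_u · r_u = 5,
  F = r_u · r_v = 14,
  G = r_v · r_v = 50.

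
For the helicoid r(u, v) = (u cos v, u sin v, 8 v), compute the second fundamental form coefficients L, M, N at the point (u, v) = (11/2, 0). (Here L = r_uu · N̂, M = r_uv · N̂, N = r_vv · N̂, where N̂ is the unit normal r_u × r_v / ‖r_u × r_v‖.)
L = 0;  M = -16*sqrt(377)/377;  N = 0

Compute the unit normal N̂(u, v) = (8*sin(v)/sqrt(u^2 + 64), -8*cos(v)/sqrt(u^2 + 64), u/sqrt(u^2 + 64)), and the second partials r_uu, r_uv, r_vv. Take dot products:
  L(u, v) = r_uu · N̂ = 0,
  M(u, v) = r_uv · N̂ = -8/sqrt(u^2 + 64),
  N(u, v) = r_vv · N̂ = 0.
Evaluating at (u, v) = (11/2, 0):
  L = 0, M = -16*sqrt(377)/377, N = 0.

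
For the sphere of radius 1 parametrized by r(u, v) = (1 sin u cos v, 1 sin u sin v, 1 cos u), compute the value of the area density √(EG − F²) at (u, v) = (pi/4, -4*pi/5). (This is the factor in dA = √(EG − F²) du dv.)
√(EG − F²)|_{(pi/4, -4*pi/5)} = sqrt(2)/2

E = 1, F = 0, G = sin(u)^2, so EG − F² = sin(u)^2. Taking the positive square root: √(EG − F²) = Abs(sin(u)). At (u, v) = (pi/4, -4*pi/5): sqrt(2)/2.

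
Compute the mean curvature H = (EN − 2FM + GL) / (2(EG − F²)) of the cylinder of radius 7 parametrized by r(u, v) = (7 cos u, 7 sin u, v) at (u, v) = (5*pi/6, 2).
H = -1/14

With E = 49, F = 0, G = 1, L = -7, M = 0, N = 0, assemble
  H = (EN − 2FM + GL) / (2(EG − F²)) = -1/14.
At (u, v) = (5*pi/6, 2): H = -1/14.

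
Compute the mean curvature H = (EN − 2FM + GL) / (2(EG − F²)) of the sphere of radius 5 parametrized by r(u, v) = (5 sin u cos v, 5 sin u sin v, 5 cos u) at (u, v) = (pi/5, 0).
H = -1/5

With E = 25, F = 0, G = 25*sin(u)^2, L = -5*sin(u)/Abs(sin(u)), M = 0, N = -5*sin(u)^3/Abs(sin(u)), assemble
  H = (EN − 2FM + GL) / (2(EG − F²)) = -sin(u)/(5*Abs(sin(u))).
At (u, v) = (pi/5, 0): H = -1/5.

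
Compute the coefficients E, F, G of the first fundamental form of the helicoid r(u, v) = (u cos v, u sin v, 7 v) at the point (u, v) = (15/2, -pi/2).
E = 1;  F = 0;  G = 421/4

Partials: r_u = (cos(v), sin(v), 0), r_v = (-u*sin(v), u*cos(v), 7). As functions of (u, v):
  E = r_u · r_u = 1,
  F = r_u · r_v = 0,
  G = r_v · r_v = u^2 + 49.
Evaluating at (u, v) = (15/2, -pi/2): E = 1, F = 0, G = 421/4.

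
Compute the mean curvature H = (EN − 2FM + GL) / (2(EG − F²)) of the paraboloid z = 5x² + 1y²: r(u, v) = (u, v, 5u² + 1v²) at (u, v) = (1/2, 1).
H = 17*sqrt(30)/300

With E = 100*u^2 + 1, F = 20*u*v, G = 4*v^2 + 1, L = 10/sqrt(100*u^2 + 4*v^2 + 1), M = 0, N = 2/sqrt(100*u^2 + 4*v^2 + 1), assemble
  H = (EN − 2FM + GL) / (2(EG − F²)) = 2*(50*u^2 + 10*v^2 + 3)/(100*u^2 + 4*v^2 + 1)^(3/2).
At (u, v) = (1/2, 1): H = 17*sqrt(30)/300.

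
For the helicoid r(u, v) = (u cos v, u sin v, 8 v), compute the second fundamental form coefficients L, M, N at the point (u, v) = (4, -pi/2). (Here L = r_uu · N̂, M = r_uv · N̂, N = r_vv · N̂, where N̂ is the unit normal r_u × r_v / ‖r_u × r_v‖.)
L = 0;  M = -2*sqrt(5)/5;  N = 0

Compute the unit normal N̂(u, v) = (8*sin(v)/sqrt(u^2 + 64), -8*cos(v)/sqrt(u^2 + 64), u/sqrt(u^2 + 64)), and the second partials r_uu, r_uv, r_vv. Take dot products:
  L(u, v) = r_uu · N̂ = 0,
  M(u, v) = r_uv · N̂ = -8/sqrt(u^2 + 64),
  N(u, v) = r_vv · N̂ = 0.
Evaluating at (u, v) = (4, -pi/2):
  L = 0, M = -2*sqrt(5)/5, N = 0.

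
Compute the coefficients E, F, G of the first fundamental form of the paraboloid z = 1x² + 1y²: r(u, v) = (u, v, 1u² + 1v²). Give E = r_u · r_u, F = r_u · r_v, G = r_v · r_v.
E = 4*u^2 + 1;  F = 4*u*v;  G = 4*v^2 + 1

Compute partials: r_u = (1, 0, 2*u), r_v = (0, 1, 2*v). Then
  E = r_u · r_u = 4*u^2 + 1,
  F = r_u · r_v = 4*u*v,
  G = r_v · r_v = 4*v^2 + 1.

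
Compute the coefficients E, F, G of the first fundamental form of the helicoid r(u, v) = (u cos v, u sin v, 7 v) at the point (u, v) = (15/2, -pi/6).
E = 1;  F = 0;  G = 421/4

Partials: r_u = (cos(v), sin(v), 0), r_v = (-u*sin(v), u*cos(v), 7). As functions of (u, v):
  E = r_u · r_u = 1,
  F = r_u · r_v = 0,
  G = r_v · r_v = u^2 + 49.
Evaluating at (u, v) = (15/2, -pi/6): E = 1, F = 0, G = 421/4.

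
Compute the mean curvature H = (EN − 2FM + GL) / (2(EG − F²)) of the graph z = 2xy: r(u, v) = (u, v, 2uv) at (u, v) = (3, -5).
H = 120*sqrt(137)/18769

With E = 4*v^2 + 1, F = 4*u*v, G = 4*u^2 + 1, L = 0, M = 2/sqrt(4*u^2 + 4*v^2 + 1), N = 0, assemble
  H = (EN − 2FM + GL) / (2(EG − F²)) = -8*u*v/(4*u^2 + 4*v^2 + 1)^(3/2).
At (u, v) = (3, -5): H = 120*sqrt(137)/18769.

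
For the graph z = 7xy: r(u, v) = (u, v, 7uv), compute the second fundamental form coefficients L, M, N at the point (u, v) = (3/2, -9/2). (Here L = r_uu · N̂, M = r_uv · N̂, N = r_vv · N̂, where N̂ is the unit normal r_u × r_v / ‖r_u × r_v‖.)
L = 0;  M = 7*sqrt(4414)/2207;  N = 0

Compute the unit normal N̂(u, v) = (-7*v/sqrt(49*u^2 + 49*v^2 + 1), -7*u/sqrt(49*u^2 + 49*v^2 + 1), 1/sqrt(49*u^2 + 49*v^2 + 1)), and the second partials r_uu, r_uv, r_vv. Take dot products:
  L(u, v) = r_uu · N̂ = 0,
  M(u, v) = r_uv · N̂ = 7/sqrt(49*u^2 + 49*v^2 + 1),
  N(u, v) = r_vv · N̂ = 0.
Evaluating at (u, v) = (3/2, -9/2):
  L = 0, M = 7*sqrt(4414)/2207, N = 0.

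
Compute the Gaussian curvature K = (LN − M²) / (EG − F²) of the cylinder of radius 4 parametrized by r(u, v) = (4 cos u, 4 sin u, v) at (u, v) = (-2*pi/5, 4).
K = 0

Coefficients of the first fundamental form: E = 16, F = 0, G = 1.
Coefficients of the second fundamental form: L = -4, M = 0, N = 0.
Assemble K = (LN − M²)/(EG − F²) = 0. At (u, v) = (-2*pi/5, 4): K = 0.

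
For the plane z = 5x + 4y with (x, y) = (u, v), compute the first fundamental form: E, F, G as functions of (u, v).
E = 26;  F = 20;  G = 17

Compute partials: r_u = (1, 0, 5), r_v = (0, 1, 4). Then
  E = r_u · r_u = 26,
  F = r_u · r_v = 20,
  G = r_v · r_v = 17.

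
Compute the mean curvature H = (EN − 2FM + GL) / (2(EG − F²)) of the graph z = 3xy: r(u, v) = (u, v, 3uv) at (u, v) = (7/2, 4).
H = -3024*sqrt(1021)/1042441

With E = 9*v^2 + 1, F = 9*u*v, G = 9*u^2 + 1, L = 0, M = 3/sqrt(9*u^2 + 9*v^2 + 1), N = 0, assemble
  H = (EN − 2FM + GL) / (2(EG − F²)) = -27*u*v/(9*u^2 + 9*v^2 + 1)^(3/2).
At (u, v) = (7/2, 4): H = -3024*sqrt(1021)/1042441.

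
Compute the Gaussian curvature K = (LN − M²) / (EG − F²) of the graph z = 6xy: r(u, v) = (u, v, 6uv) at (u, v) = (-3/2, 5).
K = -9/241081

Coefficients of the first fundamental form: E = 36*v^2 + 1, F = 36*u*v, G = 36*u^2 + 1.
Coefficients of the second fundamental form: L = 0, M = 6/sqrt(36*u^2 + 36*v^2 + 1), N = 0.
Assemble K = (LN − M²)/(EG − F²) = -36/(1296*u^4 + 2592*u^2*v^2 + 72*u^2 + 1296*v^4 + 72*v^2 + 1). At (u, v) = (-3/2, 5): K = -9/241081.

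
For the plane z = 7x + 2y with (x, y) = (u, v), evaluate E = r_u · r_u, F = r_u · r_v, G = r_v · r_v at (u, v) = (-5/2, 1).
E = 50;  F = 14;  G = 5

Partials: r_u = (1, 0, 7), r_v = (0, 1, 2). As functions of (u, v):
  E = r_u · r_u = 50,
  F = r_u · r_v = 14,
  G = r_v · r_v = 5.
Evaluating at (u, v) = (-5/2, 1): E = 50, F = 14, G = 5.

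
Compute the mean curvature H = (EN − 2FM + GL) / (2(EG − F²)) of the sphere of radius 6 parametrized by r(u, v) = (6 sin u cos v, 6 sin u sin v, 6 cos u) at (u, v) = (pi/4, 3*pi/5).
H = -1/6

With E = 36, F = 0, G = 36*sin(u)^2, L = -6*sin(u)/Abs(sin(u)), M = 0, N = -6*sin(u)^3/Abs(sin(u)), assemble
  H = (EN − 2FM + GL) / (2(EG − F²)) = -sin(u)/(6*Abs(sin(u))).
At (u, v) = (pi/4, 3*pi/5): H = -1/6.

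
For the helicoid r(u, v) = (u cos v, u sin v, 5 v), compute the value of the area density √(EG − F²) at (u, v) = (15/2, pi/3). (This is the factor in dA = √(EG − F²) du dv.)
√(EG − F²)|_{(15/2, pi/3)} = 5*sqrt(13)/2

E = 1, F = 0, G = u^2 + 25, so EG − F² = u^2 + 25. Taking the positive square root: √(EG − F²) = sqrt(u^2 + 25). At (u, v) = (15/2, pi/3): 5*sqrt(13)/2.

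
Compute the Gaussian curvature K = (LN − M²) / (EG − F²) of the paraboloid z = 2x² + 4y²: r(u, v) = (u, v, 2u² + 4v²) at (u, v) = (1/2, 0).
K = 32/25

Coefficients of the first fundamental form: E = 16*u^2 + 1, F = 32*u*v, G = 64*v^2 + 1.
Coefficients of the second fundamental form: L = 4/sqrt(16*u^2 + 64*v^2 + 1), M = 0, N = 8/sqrt(16*u^2 + 64*v^2 + 1).
Assemble K = (LN − M²)/(EG − F²) = 32/(256*u^4 + 2048*u^2*v^2 + 32*u^2 + 4096*v^4 + 128*v^2 + 1). At (u, v) = (1/2, 0): K = 32/25.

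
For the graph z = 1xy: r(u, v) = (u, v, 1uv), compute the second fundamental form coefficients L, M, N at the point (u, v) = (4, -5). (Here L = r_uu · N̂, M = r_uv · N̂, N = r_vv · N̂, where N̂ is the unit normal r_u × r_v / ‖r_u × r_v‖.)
L = 0;  M = sqrt(42)/42;  N = 0

Compute the unit normal N̂(u, v) = (-v/sqrt(u^2 + v^2 + 1), -u/sqrt(u^2 + v^2 + 1), 1/sqrt(u^2 + v^2 + 1)), and the second partials r_uu, r_uv, r_vv. Take dot products:
  L(u, v) = r_uu · N̂ = 0,
  M(u, v) = r_uv · N̂ = 1/sqrt(u^2 + v^2 + 1),
  N(u, v) = r_vv · N̂ = 0.
Evaluating at (u, v) = (4, -5):
  L = 0, M = sqrt(42)/42, N = 0.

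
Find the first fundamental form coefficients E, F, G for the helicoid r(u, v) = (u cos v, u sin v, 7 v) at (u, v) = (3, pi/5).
E = 1;  F = 0;  G = 58

Partials: r_u = (cos(v), sin(v), 0), r_v = (-u*sin(v), u*cos(v), 7). As functions of (u, v):
  E = r_u · r_u = 1,
  F = r_u · r_v = 0,
  G = r_v · r_v = u^2 + 49.
Evaluating at (u, v) = (3, pi/5): E = 1, F = 0, G = 58.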